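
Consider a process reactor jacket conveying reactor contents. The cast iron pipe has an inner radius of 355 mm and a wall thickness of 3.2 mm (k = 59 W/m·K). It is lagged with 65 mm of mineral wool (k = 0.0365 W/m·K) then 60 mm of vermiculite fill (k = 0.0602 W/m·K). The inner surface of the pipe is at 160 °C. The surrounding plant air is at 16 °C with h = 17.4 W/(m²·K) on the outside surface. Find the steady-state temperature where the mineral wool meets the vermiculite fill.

Cylindrical conduction, so R = ln(r₂/r₁)/(2πkL) per layer, in series:
R_cast iron pipe wall = ln(358.2/355)/(2π×59×1) = 2.421×10^-5 K/W
R_mineral wool = ln(423.2/358.2)/(2π×0.0365×1) = 0.7271 K/W
R_vermiculite fill = ln(483.2/423.2)/(2π×0.0602×1) = 0.3505 K/W
R_outer film = 1/(h_o·2πr_oL) = 1/(17.4×2π×0.4832×1) = 0.01893 K/W
R_total = 1.097 K/W
Q = ΔT/R_total = 144/1.097
Q = 131 W/m
T_interface = T_inner − Q·ΣR(inner→interface) = 160 − 131×0.7271

T ≈ 64.5 °C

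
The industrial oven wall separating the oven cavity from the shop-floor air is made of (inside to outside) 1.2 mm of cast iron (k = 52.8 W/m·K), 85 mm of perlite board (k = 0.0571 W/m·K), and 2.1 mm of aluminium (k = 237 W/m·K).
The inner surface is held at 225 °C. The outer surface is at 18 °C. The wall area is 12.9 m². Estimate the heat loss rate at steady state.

Q ≈ 1790 W

Thermal resistances in series:
R_cast iron = L/(kA) = 0.0012/(52.8×12.9) = 1.762×10^-6 K/W
R_perlite board = L/(kA) = 0.085/(0.0571×12.9) = 0.1154 K/W
R_aluminium = L/(kA) = 0.0021/(237×12.9) = 6.869×10^-7 K/W
R_total = 0.1154 K/W
Q = ΔT / R_total = 207 / 0.1154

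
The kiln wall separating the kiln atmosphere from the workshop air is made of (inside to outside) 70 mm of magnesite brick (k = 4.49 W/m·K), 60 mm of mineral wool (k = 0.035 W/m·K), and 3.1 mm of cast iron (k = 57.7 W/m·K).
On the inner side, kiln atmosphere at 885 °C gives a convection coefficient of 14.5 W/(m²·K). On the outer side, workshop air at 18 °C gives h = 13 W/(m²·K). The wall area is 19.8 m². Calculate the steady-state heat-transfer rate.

Q ≈ 9150 W

Series thermal resistances:
R_inner film = 1/(h_i·A) = 1/(14.5×19.8) = 0.003483 K/W
R_magnesite brick = L/(kA) = 0.07/(4.49×19.8) = 7.874×10^-4 K/W
R_mineral wool = L/(kA) = 0.06/(0.035×19.8) = 0.08658 K/W
R_cast iron = L/(kA) = 0.0031/(57.7×19.8) = 2.713×10^-6 K/W
R_outer film = 1/(h_o·A) = 1/(13×19.8) = 0.003885 K/W
R_total = 0.09474 K/W
Q = ΔT / R_total = 867 / 0.09474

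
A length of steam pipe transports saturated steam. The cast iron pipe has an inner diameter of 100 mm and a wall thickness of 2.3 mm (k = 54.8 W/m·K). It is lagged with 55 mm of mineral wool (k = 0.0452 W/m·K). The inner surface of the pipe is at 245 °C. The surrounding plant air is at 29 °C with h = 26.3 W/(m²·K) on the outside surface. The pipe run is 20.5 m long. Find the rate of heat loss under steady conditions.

Cylindrical conduction, so R = ln(r₂/r₁)/(2πkL) per layer, in series:
R_cast iron pipe wall = ln(52.3/50)/(2π×54.8×20.5) = 6.371×10^-6 K/W
R_mineral wool = ln(107.3/52.3)/(2π×0.0452×20.5) = 0.1234 K/W
R_outer film = 1/(h_o·2πr_oL) = 1/(26.3×2π×0.1073×20.5) = 0.002751 K/W
R_total = 0.1262 K/W
Q = ΔT/R_total = 216/0.1262

Q ≈ 1710 W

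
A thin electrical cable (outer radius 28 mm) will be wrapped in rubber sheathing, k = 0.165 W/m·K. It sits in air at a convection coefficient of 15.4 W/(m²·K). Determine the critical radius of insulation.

r_cr ≈ 10.7 mm

For a cylinder r_cr = k/h = 0.165/15.4
r_cr = 10.7 mm; since the bare radius (28 mm) is above r_cr, any added insulation will reduce heat loss.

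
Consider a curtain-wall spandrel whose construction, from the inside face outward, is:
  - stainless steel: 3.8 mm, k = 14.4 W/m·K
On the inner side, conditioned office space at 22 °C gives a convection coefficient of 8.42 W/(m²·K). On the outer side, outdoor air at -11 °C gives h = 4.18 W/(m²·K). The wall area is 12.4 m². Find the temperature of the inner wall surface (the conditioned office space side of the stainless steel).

T ≈ 11.1 °C

Model the wall as resistances in series:
R_inner film = 1/(h_i·A) = 1/(8.42×12.4) = 0.009578 K/W
R_stainless steel = L/(kA) = 0.0038/(14.4×12.4) = 2.128×10^-5 K/W
R_outer film = 1/(h_o·A) = 1/(4.18×12.4) = 0.01929 K/W
R_total = 0.02889 K/W;  Q = ΔT/R_total = 33/0.02889 = 1142 W
T_interface = T_inner − Q·ΣR(inner→interface) = 22 − 1140×0.009578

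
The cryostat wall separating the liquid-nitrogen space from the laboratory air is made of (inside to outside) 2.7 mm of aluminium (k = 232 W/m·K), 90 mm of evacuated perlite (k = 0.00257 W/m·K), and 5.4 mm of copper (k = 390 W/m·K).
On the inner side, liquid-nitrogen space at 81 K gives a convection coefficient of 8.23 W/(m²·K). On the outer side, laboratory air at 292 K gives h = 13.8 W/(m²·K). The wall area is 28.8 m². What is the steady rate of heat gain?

Q ≈ 173 W

Series thermal resistances:
R_inner film = 1/(h_i·A) = 1/(8.23×28.8) = 0.004219 K/W
R_aluminium = L/(kA) = 0.0027/(232×28.8) = 4.041×10^-7 K/W
R_evacuated perlite = L/(kA) = 0.09/(0.00257×28.8) = 1.216 K/W
R_copper = L/(kA) = 0.0054/(390×28.8) = 4.808×10^-7 K/W
R_outer film = 1/(h_o·A) = 1/(13.8×28.8) = 0.002516 K/W
R_total = 1.223 K/W
Q = ΔT / R_total = 211 / 1.223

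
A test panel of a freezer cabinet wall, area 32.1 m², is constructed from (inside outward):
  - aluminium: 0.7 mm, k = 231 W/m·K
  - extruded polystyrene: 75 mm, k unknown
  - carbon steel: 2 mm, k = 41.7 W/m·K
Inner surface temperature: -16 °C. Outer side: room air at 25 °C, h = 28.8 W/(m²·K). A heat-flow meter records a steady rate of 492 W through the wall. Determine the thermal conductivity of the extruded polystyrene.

k ≈ 0.0284 W/(m·K)

Treating each layer as a thermal resistance in series:
R_aluminium = L/(kA) = 0.0007/(231×32.1) = 9.44×10^-8 K/W
R_carbon steel = L/(kA) = 0.002/(41.7×32.1) = 1.494×10^-6 K/W
R_outer film = 1/(h_o·A) = 1/(28.8×32.1) = 0.001082 K/W
Sum of known resistances R_other = 0.001083 K/W
Total R = ΔT/Q = 41/492 = 0.08333 K/W
R_extruded polystyrene = R_total − R_other = 0.08225 K/W
k = L/(R·A) = 0.075/(0.08225×32.1)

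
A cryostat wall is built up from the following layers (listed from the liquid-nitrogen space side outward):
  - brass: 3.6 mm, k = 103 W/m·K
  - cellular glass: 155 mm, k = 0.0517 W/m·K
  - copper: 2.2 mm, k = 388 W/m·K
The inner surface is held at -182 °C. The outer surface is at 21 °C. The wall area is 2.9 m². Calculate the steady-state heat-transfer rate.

Q ≈ 196 W

Thermal resistances in series:
R_brass = L/(kA) = 0.0036/(103×2.9) = 1.205×10^-5 K/W
R_cellular glass = L/(kA) = 0.155/(0.0517×2.9) = 1.034 K/W
R_copper = L/(kA) = 0.0022/(388×2.9) = 1.955×10^-6 K/W
R_total = 1.034 K/W
Q = ΔT / R_total = 203 / 1.034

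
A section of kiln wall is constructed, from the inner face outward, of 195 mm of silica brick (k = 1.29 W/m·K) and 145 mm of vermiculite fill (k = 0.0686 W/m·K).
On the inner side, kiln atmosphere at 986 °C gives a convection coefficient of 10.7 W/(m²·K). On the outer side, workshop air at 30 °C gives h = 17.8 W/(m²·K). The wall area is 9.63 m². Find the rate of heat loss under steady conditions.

Using the resistance-network approach (series):
R_inner film = 1/(h_i·A) = 1/(10.7×9.63) = 0.009705 K/W
R_silica brick = L/(kA) = 0.195/(1.29×9.63) = 0.0157 K/W
R_vermiculite fill = L/(kA) = 0.145/(0.0686×9.63) = 0.2195 K/W
R_outer film = 1/(h_o·A) = 1/(17.8×9.63) = 0.005834 K/W
R_total = 0.2507 K/W
Q = ΔT / R_total = 956 / 0.2507

Q ≈ 3810 W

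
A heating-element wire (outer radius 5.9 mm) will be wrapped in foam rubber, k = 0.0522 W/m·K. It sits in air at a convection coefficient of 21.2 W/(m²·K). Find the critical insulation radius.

For a cylinder r_cr = k/h = 0.0522/21.2
r_cr = 2.46 mm; since the bare radius (5.9 mm) is above r_cr, any added insulation will reduce heat loss.

r_cr ≈ 2.46 mm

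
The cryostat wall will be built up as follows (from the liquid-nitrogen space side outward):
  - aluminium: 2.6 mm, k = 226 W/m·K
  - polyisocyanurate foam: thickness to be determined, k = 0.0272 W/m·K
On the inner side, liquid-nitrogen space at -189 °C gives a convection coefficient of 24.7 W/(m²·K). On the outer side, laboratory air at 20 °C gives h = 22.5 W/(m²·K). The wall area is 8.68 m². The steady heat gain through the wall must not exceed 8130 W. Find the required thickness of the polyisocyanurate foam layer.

Thermal resistances in series:
R_inner film = 1/(h_i·A) = 1/(24.7×8.68) = 0.004664 K/W
R_aluminium = L/(kA) = 0.0026/(226×8.68) = 1.325×10^-6 K/W
R_outer film = 1/(h_o·A) = 1/(22.5×8.68) = 0.00512 K/W
Sum of the known resistances R_other = 0.009786 K/W
Required total resistance R_tot = ΔT/Q_allow = 209/8130 = 0.02571 K/W
R_polyisocyanurate foam = R_tot − R_other = 0.01592 K/W
L = R·k·A = 0.01592×0.0272×8.68

L ≈ 3.76 mm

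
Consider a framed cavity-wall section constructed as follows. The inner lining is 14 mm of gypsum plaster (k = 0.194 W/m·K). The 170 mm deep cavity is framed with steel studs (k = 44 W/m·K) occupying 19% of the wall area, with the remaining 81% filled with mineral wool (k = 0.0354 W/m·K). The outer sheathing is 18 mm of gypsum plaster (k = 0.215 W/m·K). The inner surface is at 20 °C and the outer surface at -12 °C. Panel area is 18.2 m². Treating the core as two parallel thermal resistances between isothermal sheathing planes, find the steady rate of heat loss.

Q ≈ 3310 W

Sheathing layers in series; stud and cavity paths in parallel between them.
R_inner = 0.014/(0.194×18.2) = 0.003965 K/W
R_stud  = 0.17/(44×0.19×18.2) = 0.001117 K/W
R_cav   = 0.17/(0.0354×0.81×18.2) = 0.3258 K/W
1/R_core = 1/R_stud + 1/R_cav → R_core = 0.001113 K/W
R_outer = 0.018/(0.215×18.2) = 0.0046 K/W
R_total = 0.009679 K/W
Q = ΔT/R_total = 32/0.009679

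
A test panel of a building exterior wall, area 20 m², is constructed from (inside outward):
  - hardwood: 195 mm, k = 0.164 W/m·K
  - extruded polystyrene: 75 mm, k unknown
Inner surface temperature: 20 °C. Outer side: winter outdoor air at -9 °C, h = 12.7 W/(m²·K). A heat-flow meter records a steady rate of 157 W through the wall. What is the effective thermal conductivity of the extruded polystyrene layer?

Using the resistance-network approach (series):
R_hardwood = L/(kA) = 0.195/(0.164×20) = 0.05945 K/W
R_outer film = 1/(h_o·A) = 1/(12.7×20) = 0.003937 K/W
Sum of known resistances R_other = 0.06339 K/W
Total R = ΔT/Q = 29/157 = 0.1847 K/W
R_extruded polystyrene = R_total − R_other = 0.1213 K/W
k = L/(R·A) = 0.075/(0.1213×20)

k ≈ 0.0309 W/(m·K)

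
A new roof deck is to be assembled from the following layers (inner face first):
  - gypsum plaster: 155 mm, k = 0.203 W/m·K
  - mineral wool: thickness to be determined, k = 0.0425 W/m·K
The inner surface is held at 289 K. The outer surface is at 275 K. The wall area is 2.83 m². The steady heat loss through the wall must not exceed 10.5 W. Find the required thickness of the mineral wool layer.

Series thermal resistances:
R_gypsum plaster = L/(kA) = 0.155/(0.203×2.83) = 0.2698 K/W
Sum of the known resistances R_other = 0.2698 K/W
Required total resistance R_tot = ΔT/Q_allow = 14/10.5 = 1.333 K/W
R_mineral wool = R_tot − R_other = 1.064 K/W
L = R·k·A = 1.064×0.0425×2.83

L ≈ 128 mm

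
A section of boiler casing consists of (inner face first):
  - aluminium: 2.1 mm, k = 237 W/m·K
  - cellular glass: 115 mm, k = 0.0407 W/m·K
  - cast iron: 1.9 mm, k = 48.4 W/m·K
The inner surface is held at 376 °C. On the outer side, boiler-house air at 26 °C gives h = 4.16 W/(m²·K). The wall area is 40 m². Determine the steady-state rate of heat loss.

Q ≈ 4570 W

Model the wall as resistances in series:
R_aluminium = L/(kA) = 0.0021/(237×40) = 2.215×10^-7 K/W
R_cellular glass = L/(kA) = 0.115/(0.0407×40) = 0.07064 K/W
R_cast iron = L/(kA) = 0.0019/(48.4×40) = 9.814×10^-7 K/W
R_outer film = 1/(h_o·A) = 1/(4.16×40) = 0.00601 K/W
R_total = 0.07665 K/W
Q = ΔT / R_total = 350 / 0.07665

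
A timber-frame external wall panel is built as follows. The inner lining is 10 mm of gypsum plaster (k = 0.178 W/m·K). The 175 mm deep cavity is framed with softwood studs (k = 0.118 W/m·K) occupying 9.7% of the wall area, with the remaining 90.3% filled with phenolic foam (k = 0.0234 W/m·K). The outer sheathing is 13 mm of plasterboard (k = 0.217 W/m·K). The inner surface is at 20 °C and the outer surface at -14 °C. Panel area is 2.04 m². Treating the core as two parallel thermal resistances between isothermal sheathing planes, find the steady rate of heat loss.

Q ≈ 12.6 W

Sheathing layers in series; stud and cavity paths in parallel between them.
R_inner = 0.01/(0.178×2.04) = 0.02754 K/W
R_stud  = 0.175/(0.118×0.097×2.04) = 7.495 K/W
R_cav   = 0.175/(0.0234×0.903×2.04) = 4.06 K/W
1/R_core = 1/R_stud + 1/R_cav → R_core = 2.633 K/W
R_outer = 0.013/(0.217×2.04) = 0.02937 K/W
R_total = 2.69 K/W
Q = ΔT/R_total = 34/2.69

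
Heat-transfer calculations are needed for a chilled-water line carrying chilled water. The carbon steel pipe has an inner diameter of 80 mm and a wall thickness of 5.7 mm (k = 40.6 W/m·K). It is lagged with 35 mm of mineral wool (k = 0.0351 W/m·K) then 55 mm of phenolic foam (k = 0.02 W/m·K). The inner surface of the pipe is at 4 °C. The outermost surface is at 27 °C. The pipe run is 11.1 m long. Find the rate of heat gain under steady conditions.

Treating each annulus and film as a series resistance:
R_carbon steel pipe wall = ln(45.7/40)/(2π×40.6×11.1) = 4.705×10^-5 K/W
R_mineral wool = ln(80.7/45.7)/(2π×0.0351×11.1) = 0.2323 K/W
R_phenolic foam = ln(135.7/80.7)/(2π×0.02×11.1) = 0.3726 K/W
R_total = 0.6049 K/W
Q = ΔT/R_total = 23/0.6049

Q ≈ 38 W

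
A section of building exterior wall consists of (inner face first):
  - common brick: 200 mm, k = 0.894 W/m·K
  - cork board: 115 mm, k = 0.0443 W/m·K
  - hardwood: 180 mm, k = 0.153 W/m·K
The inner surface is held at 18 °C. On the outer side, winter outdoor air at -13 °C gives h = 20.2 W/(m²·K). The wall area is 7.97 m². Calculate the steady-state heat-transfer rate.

Q ≈ 61.1 W

Model the wall as resistances in series:
R_common brick = L/(kA) = 0.2/(0.894×7.97) = 0.02807 K/W
R_cork board = L/(kA) = 0.115/(0.0443×7.97) = 0.3257 K/W
R_hardwood = L/(kA) = 0.18/(0.153×7.97) = 0.1476 K/W
R_outer film = 1/(h_o·A) = 1/(20.2×7.97) = 0.006211 K/W
R_total = 0.5076 K/W
Q = ΔT / R_total = 31 / 0.5076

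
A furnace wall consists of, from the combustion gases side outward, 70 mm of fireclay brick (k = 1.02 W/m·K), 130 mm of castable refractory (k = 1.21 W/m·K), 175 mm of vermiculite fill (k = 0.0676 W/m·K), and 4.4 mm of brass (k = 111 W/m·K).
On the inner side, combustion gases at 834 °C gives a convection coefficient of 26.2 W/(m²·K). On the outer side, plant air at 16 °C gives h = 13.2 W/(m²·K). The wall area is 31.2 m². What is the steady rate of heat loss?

Using the resistance-network approach (series):
R_inner film = 1/(h_i·A) = 1/(26.2×31.2) = 0.001223 K/W
R_fireclay brick = L/(kA) = 0.07/(1.02×31.2) = 0.0022 K/W
R_castable refractory = L/(kA) = 0.13/(1.21×31.2) = 0.003444 K/W
R_vermiculite fill = L/(kA) = 0.175/(0.0676×31.2) = 0.08297 K/W
R_brass = L/(kA) = 0.0044/(111×31.2) = 1.271×10^-6 K/W
R_outer film = 1/(h_o·A) = 1/(13.2×31.2) = 0.002428 K/W
R_total = 0.09227 K/W
Q = ΔT / R_total = 818 / 0.09227

Q ≈ 8870 W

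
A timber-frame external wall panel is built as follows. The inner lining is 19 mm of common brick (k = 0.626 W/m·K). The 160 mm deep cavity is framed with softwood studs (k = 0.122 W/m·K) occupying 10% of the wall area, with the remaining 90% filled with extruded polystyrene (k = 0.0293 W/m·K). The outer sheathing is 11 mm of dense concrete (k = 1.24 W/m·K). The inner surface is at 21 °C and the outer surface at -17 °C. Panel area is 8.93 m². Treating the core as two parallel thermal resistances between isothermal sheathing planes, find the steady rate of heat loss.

Q ≈ 81 W

Sheathing layers in series; stud and cavity paths in parallel between them.
R_inner = 0.019/(0.626×8.93) = 0.003399 K/W
R_stud  = 0.16/(0.122×0.1×8.93) = 1.469 K/W
R_cav   = 0.16/(0.0293×0.9×8.93) = 0.6795 K/W
1/R_core = 1/R_stud + 1/R_cav → R_core = 0.4645 K/W
R_outer = 0.011/(1.24×8.93) = 9.934×10^-4 K/W
R_total = 0.4689 K/W
Q = ΔT/R_total = 38/0.4689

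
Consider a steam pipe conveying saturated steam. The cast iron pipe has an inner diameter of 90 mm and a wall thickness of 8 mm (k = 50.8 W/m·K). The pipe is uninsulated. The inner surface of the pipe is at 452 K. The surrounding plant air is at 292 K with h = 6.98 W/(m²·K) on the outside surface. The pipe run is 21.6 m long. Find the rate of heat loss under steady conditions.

Radial resistances (cylindrical: R_cond = ln(r_o/r_i)/(2πkL), R_conv = 1/(h·2πrL)):
R_cast iron pipe wall = ln(53/45)/(2π×50.8×21.6) = 2.373×10^-5 K/W
R_outer film = 1/(h_o·2πr_oL) = 1/(6.98×2π×0.053×21.6) = 0.01992 K/W
R_total = 0.01994 K/W
Q = ΔT/R_total = 160/0.01994

Q ≈ 8020 W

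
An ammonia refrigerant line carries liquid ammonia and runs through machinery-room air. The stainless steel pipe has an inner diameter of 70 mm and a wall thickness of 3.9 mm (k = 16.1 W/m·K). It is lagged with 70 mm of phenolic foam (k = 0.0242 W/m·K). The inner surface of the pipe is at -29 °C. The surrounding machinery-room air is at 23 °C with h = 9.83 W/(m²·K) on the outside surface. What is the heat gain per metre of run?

q′ ≈ 7.51 W/m

Cylindrical conduction, so R = ln(r₂/r₁)/(2πkL) per layer, in series:
R_stainless steel pipe wall = ln(38.9/35)/(2π×16.1×1) = 0.001044 K/W
R_phenolic foam = ln(108.9/38.9)/(2π×0.0242×1) = 6.77 K/W
R_outer film = 1/(h_o·2πr_oL) = 1/(9.83×2π×0.1089×1) = 0.1487 K/W
R_total = 6.92 K/W
Q = ΔT/R_total = 52/6.92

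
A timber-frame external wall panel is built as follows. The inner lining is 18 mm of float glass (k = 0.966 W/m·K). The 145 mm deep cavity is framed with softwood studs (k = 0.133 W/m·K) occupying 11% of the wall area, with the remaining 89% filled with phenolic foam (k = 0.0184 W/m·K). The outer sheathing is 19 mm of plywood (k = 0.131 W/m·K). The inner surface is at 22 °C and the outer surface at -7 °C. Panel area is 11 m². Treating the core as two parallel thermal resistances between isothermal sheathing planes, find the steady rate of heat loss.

Sheathing layers in series; stud and cavity paths in parallel between them.
R_inner = 0.018/(0.966×11) = 0.001694 K/W
R_stud  = 0.145/(0.133×0.11×11) = 0.901 K/W
R_cav   = 0.145/(0.0184×0.89×11) = 0.8049 K/W
1/R_core = 1/R_stud + 1/R_cav → R_core = 0.4251 K/W
R_outer = 0.019/(0.131×11) = 0.01319 K/W
R_total = 0.44 K/W
Q = ΔT/R_total = 29/0.44

Q ≈ 65.9 W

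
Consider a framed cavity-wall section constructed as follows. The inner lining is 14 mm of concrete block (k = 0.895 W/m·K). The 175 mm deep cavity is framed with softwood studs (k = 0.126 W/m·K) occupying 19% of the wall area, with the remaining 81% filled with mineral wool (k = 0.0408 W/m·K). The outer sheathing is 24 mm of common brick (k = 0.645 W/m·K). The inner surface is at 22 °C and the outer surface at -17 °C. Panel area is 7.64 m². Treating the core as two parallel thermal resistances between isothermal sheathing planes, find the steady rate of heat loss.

Sheathing layers in series; stud and cavity paths in parallel between them.
R_inner = 0.014/(0.895×7.64) = 0.002047 K/W
R_stud  = 0.175/(0.126×0.19×7.64) = 0.9568 K/W
R_cav   = 0.175/(0.0408×0.81×7.64) = 0.6931 K/W
1/R_core = 1/R_stud + 1/R_cav → R_core = 0.4019 K/W
R_outer = 0.024/(0.645×7.64) = 0.00487 K/W
R_total = 0.4089 K/W
Q = ΔT/R_total = 39/0.4089

Q ≈ 95.4 W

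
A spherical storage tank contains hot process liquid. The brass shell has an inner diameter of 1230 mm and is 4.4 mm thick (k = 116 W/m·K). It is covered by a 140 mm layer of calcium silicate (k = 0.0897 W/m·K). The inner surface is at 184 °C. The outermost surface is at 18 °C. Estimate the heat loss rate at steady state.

Q ≈ 629 W

Each spherical layer contributes R = (1/r_i − 1/r_o)/(4πk):
R_brass shell = (1/0.615 − 1/0.6194)/(4π×116) = 7.924×10^-6 K/W
R_calcium silicate = (1/0.6194 − 1/0.7594)/(4π×0.0897) = 0.264 K/W
R_total = 0.2641 K/W
Q = ΔT/R_total = 166/0.2641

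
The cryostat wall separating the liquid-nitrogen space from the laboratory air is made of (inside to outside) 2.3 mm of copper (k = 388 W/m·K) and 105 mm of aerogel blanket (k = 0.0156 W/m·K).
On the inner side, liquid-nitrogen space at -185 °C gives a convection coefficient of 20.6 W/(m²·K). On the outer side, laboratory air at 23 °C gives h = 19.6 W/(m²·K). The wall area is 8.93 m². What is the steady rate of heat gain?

Using the resistance-network approach (series):
R_inner film = 1/(h_i·A) = 1/(20.6×8.93) = 0.005436 K/W
R_copper = L/(kA) = 0.0023/(388×8.93) = 6.638×10^-7 K/W
R_aerogel blanket = L/(kA) = 0.105/(0.0156×8.93) = 0.7537 K/W
R_outer film = 1/(h_o·A) = 1/(19.6×8.93) = 0.005713 K/W
R_total = 0.7649 K/W
Q = ΔT / R_total = 208 / 0.7649

Q ≈ 272 W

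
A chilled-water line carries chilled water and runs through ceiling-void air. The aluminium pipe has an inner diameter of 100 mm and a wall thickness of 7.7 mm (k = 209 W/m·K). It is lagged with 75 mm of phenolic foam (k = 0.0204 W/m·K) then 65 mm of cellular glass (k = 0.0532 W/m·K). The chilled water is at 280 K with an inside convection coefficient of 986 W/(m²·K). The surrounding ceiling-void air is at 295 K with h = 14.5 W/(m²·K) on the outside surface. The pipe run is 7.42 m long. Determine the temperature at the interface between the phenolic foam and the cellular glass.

Treating each annulus and film as a series resistance:
R_inner film = 1/(h_i·2πr₁L) = 1/(986×2π×0.05×7.42) = 4.351×10^-4 K/W
R_aluminium pipe wall = ln(57.7/50)/(2π×209×7.42) = 1.47×10^-5 K/W
R_phenolic foam = ln(132.7/57.7)/(2π×0.0204×7.42) = 0.8757 K/W
R_cellular glass = ln(197.7/132.7)/(2π×0.0532×7.42) = 0.1607 K/W
R_outer film = 1/(h_o·2πr_oL) = 1/(14.5×2π×0.1977×7.42) = 0.007482 K/W
R_total = 1.044 K/W
Q = ΔT/R_total = 15/1.044
Q = 14.4 W
T_interface = T_inner + Q·ΣR(inner→interface) = 280 + 14.4×0.8761

T ≈ 293 K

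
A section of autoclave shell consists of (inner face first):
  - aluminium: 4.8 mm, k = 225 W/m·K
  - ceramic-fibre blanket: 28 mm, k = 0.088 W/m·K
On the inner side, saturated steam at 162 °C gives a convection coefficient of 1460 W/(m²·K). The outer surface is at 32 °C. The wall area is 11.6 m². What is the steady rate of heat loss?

Series thermal resistances:
R_inner film = 1/(h_i·A) = 1/(1460×11.6) = 5.905×10^-5 K/W
R_aluminium = L/(kA) = 0.0048/(225×11.6) = 1.839×10^-6 K/W
R_ceramic-fibre blanket = L/(kA) = 0.028/(0.088×11.6) = 0.02743 K/W
R_total = 0.02749 K/W
Q = ΔT / R_total = 130 / 0.02749

Q ≈ 4730 W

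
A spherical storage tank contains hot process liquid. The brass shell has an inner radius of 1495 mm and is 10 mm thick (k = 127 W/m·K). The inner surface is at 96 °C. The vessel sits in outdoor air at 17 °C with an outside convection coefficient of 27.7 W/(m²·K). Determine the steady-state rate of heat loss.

Q ≈ 62100 W

Spherical conduction: R = (1/r_in − 1/r_out)/(4πk) per layer; series-sum.
R_brass shell = (1/1.495 − 1/1.505)/(4π×127) = 2.785×10^-6 K/W
R_outer film = 1/(h·4πr_o²) = 1/(27.7×4π×1.505²) = 0.001268 K/W
R_total = 0.001271 K/W
Q = ΔT/R_total = 79/0.001271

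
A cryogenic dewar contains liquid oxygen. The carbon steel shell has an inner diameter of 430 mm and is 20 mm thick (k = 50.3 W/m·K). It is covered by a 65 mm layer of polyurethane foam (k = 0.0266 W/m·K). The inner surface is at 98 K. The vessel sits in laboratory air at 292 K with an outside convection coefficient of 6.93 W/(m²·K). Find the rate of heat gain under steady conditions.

Each spherical layer contributes R = (1/r_i − 1/r_o)/(4πk):
R_carbon steel shell = (1/0.215 − 1/0.235)/(4π×50.3) = 6.262×10^-4 K/W
R_polyurethane foam = (1/0.235 − 1/0.3)/(4π×0.0266) = 2.758 K/W
R_outer film = 1/(h·4πr_o²) = 1/(6.93×4π×0.3²) = 0.1276 K/W
R_total = 2.886 K/W
Q = ΔT/R_total = 194/2.886

Q ≈ 67.2 W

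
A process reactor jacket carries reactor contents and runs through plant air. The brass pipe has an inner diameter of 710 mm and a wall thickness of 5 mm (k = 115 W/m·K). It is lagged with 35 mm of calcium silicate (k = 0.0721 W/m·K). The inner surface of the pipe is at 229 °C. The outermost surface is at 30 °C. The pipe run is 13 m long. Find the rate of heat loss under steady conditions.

Q ≈ 12600 W

Radial resistances (cylindrical: R_cond = ln(r_o/r_i)/(2πkL), R_conv = 1/(h·2πrL)):
R_brass pipe wall = ln(360/355)/(2π×115×13) = 1.489×10^-6 K/W
R_calcium silicate = ln(395/360)/(2π×0.0721×13) = 0.01575 K/W
R_total = 0.01576 K/W
Q = ΔT/R_total = 199/0.01576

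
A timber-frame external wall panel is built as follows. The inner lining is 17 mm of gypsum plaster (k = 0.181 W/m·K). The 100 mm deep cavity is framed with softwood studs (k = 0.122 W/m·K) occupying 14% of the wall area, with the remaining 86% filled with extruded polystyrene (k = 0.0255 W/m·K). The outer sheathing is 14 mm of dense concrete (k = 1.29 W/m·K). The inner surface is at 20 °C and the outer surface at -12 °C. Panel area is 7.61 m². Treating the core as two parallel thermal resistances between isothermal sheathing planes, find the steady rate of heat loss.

Q ≈ 91.3 W

Sheathing layers in series; stud and cavity paths in parallel between them.
R_inner = 0.017/(0.181×7.61) = 0.01234 K/W
R_stud  = 0.1/(0.122×0.14×7.61) = 0.7694 K/W
R_cav   = 0.1/(0.0255×0.86×7.61) = 0.5992 K/W
1/R_core = 1/R_stud + 1/R_cav → R_core = 0.3369 K/W
R_outer = 0.014/(1.29×7.61) = 0.001426 K/W
R_total = 0.3506 K/W
Q = ΔT/R_total = 32/0.3506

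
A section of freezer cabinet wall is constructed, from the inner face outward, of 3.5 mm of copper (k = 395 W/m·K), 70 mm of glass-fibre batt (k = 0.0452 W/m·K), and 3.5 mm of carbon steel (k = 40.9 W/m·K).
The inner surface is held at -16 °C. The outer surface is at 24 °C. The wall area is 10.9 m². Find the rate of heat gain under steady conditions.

Model the wall as resistances in series:
R_copper = L/(kA) = 0.0035/(395×10.9) = 8.129×10^-7 K/W
R_glass-fibre batt = L/(kA) = 0.07/(0.0452×10.9) = 0.1421 K/W
R_carbon steel = L/(kA) = 0.0035/(40.9×10.9) = 7.851×10^-6 K/W
R_total = 0.1421 K/W
Q = ΔT / R_total = 40 / 0.1421

Q ≈ 282 W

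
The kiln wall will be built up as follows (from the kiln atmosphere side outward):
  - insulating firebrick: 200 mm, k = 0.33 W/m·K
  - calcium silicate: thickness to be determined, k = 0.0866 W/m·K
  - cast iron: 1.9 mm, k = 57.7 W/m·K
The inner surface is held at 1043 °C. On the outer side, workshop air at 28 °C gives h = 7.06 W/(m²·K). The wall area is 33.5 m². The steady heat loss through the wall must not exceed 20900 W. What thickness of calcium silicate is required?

L ≈ 76.1 mm

Thermal resistances in series:
R_insulating firebrick = L/(kA) = 0.2/(0.33×33.5) = 0.01809 K/W
R_cast iron = L/(kA) = 0.0019/(57.7×33.5) = 9.83×10^-7 K/W
R_outer film = 1/(h_o·A) = 1/(7.06×33.5) = 0.004228 K/W
Sum of the known resistances R_other = 0.02232 K/W
Required total resistance R_tot = ΔT/Q_allow = 1015/20900 = 0.04856 K/W
R_calcium silicate = R_tot − R_other = 0.02624 K/W
L = R·k·A = 0.02624×0.0866×33.5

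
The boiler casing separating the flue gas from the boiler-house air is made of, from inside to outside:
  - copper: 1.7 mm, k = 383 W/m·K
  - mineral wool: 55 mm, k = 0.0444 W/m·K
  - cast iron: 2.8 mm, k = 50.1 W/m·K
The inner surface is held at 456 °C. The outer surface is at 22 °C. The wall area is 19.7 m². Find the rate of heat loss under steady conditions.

Thermal resistances in series:
R_copper = L/(kA) = 0.0017/(383×19.7) = 2.253×10^-7 K/W
R_mineral wool = L/(kA) = 0.055/(0.0444×19.7) = 0.06288 K/W
R_cast iron = L/(kA) = 0.0028/(50.1×19.7) = 2.837×10^-6 K/W
R_total = 0.06288 K/W
Q = ΔT / R_total = 434 / 0.06288

Q ≈ 6900 W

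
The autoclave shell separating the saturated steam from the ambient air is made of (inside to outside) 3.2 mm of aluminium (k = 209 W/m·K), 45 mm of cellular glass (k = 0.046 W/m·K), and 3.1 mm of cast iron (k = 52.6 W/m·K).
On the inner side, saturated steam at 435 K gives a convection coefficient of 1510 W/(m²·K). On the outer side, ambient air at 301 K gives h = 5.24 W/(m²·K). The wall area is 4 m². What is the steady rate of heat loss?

Q ≈ 458 W

Model the wall as resistances in series:
R_inner film = 1/(h_i·A) = 1/(1510×4) = 1.656×10^-4 K/W
R_aluminium = L/(kA) = 0.0032/(209×4) = 3.828×10^-6 K/W
R_cellular glass = L/(kA) = 0.045/(0.046×4) = 0.2446 K/W
R_cast iron = L/(kA) = 0.0031/(52.6×4) = 1.473×10^-5 K/W
R_outer film = 1/(h_o·A) = 1/(5.24×4) = 0.04771 K/W
R_total = 0.2925 K/W
Q = ΔT / R_total = 134 / 0.2925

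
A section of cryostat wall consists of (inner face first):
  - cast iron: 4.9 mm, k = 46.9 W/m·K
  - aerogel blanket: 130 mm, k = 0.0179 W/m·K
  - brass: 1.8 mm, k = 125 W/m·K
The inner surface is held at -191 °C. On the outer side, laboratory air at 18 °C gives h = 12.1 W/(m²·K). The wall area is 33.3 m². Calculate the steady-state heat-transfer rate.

Using the resistance-network approach (series):
R_cast iron = L/(kA) = 0.0049/(46.9×33.3) = 3.137×10^-6 K/W
R_aerogel blanket = L/(kA) = 0.13/(0.0179×33.3) = 0.2181 K/W
R_brass = L/(kA) = 0.0018/(125×33.3) = 4.324×10^-7 K/W
R_outer film = 1/(h_o·A) = 1/(12.1×33.3) = 0.002482 K/W
R_total = 0.2206 K/W
Q = ΔT / R_total = 209 / 0.2206

Q ≈ 947 W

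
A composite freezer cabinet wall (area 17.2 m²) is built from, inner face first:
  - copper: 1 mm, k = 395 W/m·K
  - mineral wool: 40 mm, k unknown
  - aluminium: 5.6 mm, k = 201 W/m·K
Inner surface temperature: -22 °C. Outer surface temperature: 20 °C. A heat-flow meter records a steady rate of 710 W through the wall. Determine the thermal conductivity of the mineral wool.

Series thermal resistances:
R_copper = L/(kA) = 0.001/(395×17.2) = 1.472×10^-7 K/W
R_aluminium = L/(kA) = 0.0056/(201×17.2) = 1.62×10^-6 K/W
Sum of known resistances R_other = 1.767×10^-6 K/W
Total R = ΔT/Q = 42/710 = 0.05915 K/W
R_mineral wool = R_total − R_other = 0.05915 K/W
k = L/(R·A) = 0.04/(0.05915×17.2)

k ≈ 0.0393 W/(m·K)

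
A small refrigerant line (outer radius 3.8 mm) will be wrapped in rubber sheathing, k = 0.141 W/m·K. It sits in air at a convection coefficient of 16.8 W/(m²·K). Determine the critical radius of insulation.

For a cylinder r_cr = k/h = 0.141/16.8
r_cr = 8.39 mm; since the bare radius (3.8 mm) is below r_cr, adding a thin layer of insulation will *increase* heat loss.

r_cr ≈ 8.39 mm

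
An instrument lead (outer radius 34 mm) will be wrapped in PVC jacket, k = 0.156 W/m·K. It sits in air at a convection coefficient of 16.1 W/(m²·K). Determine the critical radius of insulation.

r_cr ≈ 9.69 mm

For a cylinder r_cr = k/h = 0.156/16.1
r_cr = 9.69 mm; since the bare radius (34 mm) is above r_cr, any added insulation will reduce heat loss.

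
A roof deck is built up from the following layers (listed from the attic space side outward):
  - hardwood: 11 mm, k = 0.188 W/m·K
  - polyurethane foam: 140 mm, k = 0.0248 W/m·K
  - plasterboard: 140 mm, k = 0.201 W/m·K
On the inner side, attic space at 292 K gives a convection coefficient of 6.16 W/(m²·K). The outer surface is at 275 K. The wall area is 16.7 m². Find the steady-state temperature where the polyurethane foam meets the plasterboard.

Using the resistance-network approach (series):
R_inner film = 1/(h_i·A) = 1/(6.16×16.7) = 0.009721 K/W
R_hardwood = L/(kA) = 0.011/(0.188×16.7) = 0.003504 K/W
R_polyurethane foam = L/(kA) = 0.14/(0.0248×16.7) = 0.338 K/W
R_plasterboard = L/(kA) = 0.14/(0.201×16.7) = 0.04171 K/W
R_total = 0.393 K/W;  Q = ΔT/R_total = 17/0.393 = 43.26 W
T_interface = T_inner − Q·ΣR(inner→interface) = 292 − 43.3×0.3513

T ≈ 277 K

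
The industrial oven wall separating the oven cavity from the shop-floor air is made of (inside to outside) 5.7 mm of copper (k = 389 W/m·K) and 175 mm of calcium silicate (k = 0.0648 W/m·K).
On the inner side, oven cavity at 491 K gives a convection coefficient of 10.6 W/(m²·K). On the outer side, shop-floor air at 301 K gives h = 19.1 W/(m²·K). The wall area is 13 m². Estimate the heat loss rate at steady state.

Treating each layer as a thermal resistance in series:
R_inner film = 1/(h_i·A) = 1/(10.6×13) = 0.007257 K/W
R_copper = L/(kA) = 0.0057/(389×13) = 1.127×10^-6 K/W
R_calcium silicate = L/(kA) = 0.175/(0.0648×13) = 0.2077 K/W
R_outer film = 1/(h_o·A) = 1/(19.1×13) = 0.004027 K/W
R_total = 0.219 K/W
Q = ΔT / R_total = 190 / 0.219

Q ≈ 867 W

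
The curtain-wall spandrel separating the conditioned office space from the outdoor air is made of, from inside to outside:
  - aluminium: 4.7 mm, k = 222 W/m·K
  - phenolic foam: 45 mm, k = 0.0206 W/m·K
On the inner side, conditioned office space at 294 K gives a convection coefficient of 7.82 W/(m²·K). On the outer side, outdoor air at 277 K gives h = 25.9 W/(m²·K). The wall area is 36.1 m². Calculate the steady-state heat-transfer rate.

Using the resistance-network approach (series):
R_inner film = 1/(h_i·A) = 1/(7.82×36.1) = 0.003542 K/W
R_aluminium = L/(kA) = 0.0047/(222×36.1) = 5.865×10^-7 K/W
R_phenolic foam = L/(kA) = 0.045/(0.0206×36.1) = 0.06051 K/W
R_outer film = 1/(h_o·A) = 1/(25.9×36.1) = 0.00107 K/W
R_total = 0.06512 K/W
Q = ΔT / R_total = 17 / 0.06512

Q ≈ 261 W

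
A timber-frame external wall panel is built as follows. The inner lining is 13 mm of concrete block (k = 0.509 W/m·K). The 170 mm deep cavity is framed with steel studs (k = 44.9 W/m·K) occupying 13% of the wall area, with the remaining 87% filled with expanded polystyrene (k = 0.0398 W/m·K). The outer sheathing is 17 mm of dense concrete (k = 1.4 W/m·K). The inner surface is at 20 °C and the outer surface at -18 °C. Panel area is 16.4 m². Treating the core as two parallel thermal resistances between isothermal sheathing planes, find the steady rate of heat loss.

Sheathing layers in series; stud and cavity paths in parallel between them.
R_inner = 0.013/(0.509×16.4) = 0.001557 K/W
R_stud  = 0.17/(44.9×0.13×16.4) = 0.001776 K/W
R_cav   = 0.17/(0.0398×0.87×16.4) = 0.2994 K/W
1/R_core = 1/R_stud + 1/R_cav → R_core = 0.001765 K/W
R_outer = 0.017/(1.4×16.4) = 7.404×10^-4 K/W
R_total = 0.004063 K/W
Q = ΔT/R_total = 38/0.004063

Q ≈ 9350 W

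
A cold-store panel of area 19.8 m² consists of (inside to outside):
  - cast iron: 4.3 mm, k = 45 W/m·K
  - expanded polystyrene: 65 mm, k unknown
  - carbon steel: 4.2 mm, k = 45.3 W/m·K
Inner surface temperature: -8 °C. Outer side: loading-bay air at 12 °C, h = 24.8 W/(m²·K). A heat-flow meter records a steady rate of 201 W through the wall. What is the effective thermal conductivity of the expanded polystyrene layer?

k ≈ 0.0337 W/(m·K)

Model the wall as resistances in series:
R_cast iron = L/(kA) = 0.0043/(45×19.8) = 4.826×10^-6 K/W
R_carbon steel = L/(kA) = 0.0042/(45.3×19.8) = 4.683×10^-6 K/W
R_outer film = 1/(h_o·A) = 1/(24.8×19.8) = 0.002036 K/W
Sum of known resistances R_other = 0.002046 K/W
Total R = ΔT/Q = 20/201 = 0.0995 K/W
R_expanded polystyrene = R_total − R_other = 0.09746 K/W
k = L/(R·A) = 0.065/(0.09746×19.8)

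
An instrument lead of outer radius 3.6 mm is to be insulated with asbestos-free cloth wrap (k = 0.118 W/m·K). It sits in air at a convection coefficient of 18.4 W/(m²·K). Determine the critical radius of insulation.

For a cylinder r_cr = k/h = 0.118/18.4
r_cr = 6.41 mm; since the bare radius (3.6 mm) is below r_cr, adding a thin layer of insulation will *increase* heat loss.

r_cr ≈ 6.41 mm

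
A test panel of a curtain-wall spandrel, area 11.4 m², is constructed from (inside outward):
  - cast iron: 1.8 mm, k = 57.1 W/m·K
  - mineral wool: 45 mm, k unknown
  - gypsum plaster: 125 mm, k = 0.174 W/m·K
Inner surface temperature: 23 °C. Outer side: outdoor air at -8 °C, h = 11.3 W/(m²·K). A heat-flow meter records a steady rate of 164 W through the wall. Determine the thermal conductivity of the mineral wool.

Series thermal resistances:
R_cast iron = L/(kA) = 0.0018/(57.1×11.4) = 2.765×10^-6 K/W
R_gypsum plaster = L/(kA) = 0.125/(0.174×11.4) = 0.06302 K/W
R_outer film = 1/(h_o·A) = 1/(11.3×11.4) = 0.007763 K/W
Sum of known resistances R_other = 0.07078 K/W
Total R = ΔT/Q = 31/164 = 0.189 K/W
R_mineral wool = R_total − R_other = 0.1182 K/W
k = L/(R·A) = 0.045/(0.1182×11.4)

k ≈ 0.0334 W/(m·K)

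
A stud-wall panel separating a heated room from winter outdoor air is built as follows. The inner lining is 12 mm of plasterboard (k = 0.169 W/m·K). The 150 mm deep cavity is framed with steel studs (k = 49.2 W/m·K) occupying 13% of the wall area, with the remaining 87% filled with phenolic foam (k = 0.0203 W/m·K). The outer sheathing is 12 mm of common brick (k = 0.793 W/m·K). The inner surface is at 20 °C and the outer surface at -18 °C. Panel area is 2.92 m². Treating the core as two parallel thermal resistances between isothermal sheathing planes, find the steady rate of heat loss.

Q ≈ 1010 W

Sheathing layers in series; stud and cavity paths in parallel between them.
R_inner = 0.012/(0.169×2.92) = 0.02432 K/W
R_stud  = 0.15/(49.2×0.13×2.92) = 0.008032 K/W
R_cav   = 0.15/(0.0203×0.87×2.92) = 2.909 K/W
1/R_core = 1/R_stud + 1/R_cav → R_core = 0.008009 K/W
R_outer = 0.012/(0.793×2.92) = 0.005182 K/W
R_total = 0.03751 K/W
Q = ΔT/R_total = 38/0.03751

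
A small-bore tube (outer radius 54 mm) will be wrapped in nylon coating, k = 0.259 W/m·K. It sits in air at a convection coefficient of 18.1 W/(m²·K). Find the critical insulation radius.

r_cr ≈ 14.3 mm

For a cylinder r_cr = k/h = 0.259/18.1
r_cr = 14.3 mm; since the bare radius (54 mm) is above r_cr, any added insulation will reduce heat loss.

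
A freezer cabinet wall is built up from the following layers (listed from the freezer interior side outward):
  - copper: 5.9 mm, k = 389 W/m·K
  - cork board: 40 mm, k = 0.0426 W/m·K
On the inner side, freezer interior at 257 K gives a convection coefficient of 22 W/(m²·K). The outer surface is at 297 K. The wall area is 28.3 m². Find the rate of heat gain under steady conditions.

Q ≈ 1150 W

Thermal resistances in series:
R_inner film = 1/(h_i·A) = 1/(22×28.3) = 0.001606 K/W
R_copper = L/(kA) = 0.0059/(389×28.3) = 5.359×10^-7 K/W
R_cork board = L/(kA) = 0.04/(0.0426×28.3) = 0.03318 K/W
R_total = 0.03479 K/W
Q = ΔT / R_total = 40 / 0.03479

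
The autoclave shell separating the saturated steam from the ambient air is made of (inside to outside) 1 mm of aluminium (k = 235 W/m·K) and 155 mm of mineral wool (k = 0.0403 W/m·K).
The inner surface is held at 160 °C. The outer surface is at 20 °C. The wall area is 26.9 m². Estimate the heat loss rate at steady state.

Thermal resistances in series:
R_aluminium = L/(kA) = 0.001/(235×26.9) = 1.582×10^-7 K/W
R_mineral wool = L/(kA) = 0.155/(0.0403×26.9) = 0.143 K/W
R_total = 0.143 K/W
Q = ΔT / R_total = 140 / 0.143

Q ≈ 979 W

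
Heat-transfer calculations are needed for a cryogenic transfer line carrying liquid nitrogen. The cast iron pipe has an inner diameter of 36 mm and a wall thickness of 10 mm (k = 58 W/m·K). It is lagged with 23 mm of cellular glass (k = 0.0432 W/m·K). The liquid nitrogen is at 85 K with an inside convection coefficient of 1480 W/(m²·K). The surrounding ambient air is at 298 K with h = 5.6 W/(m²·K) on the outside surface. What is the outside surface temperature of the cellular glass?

T ≈ 255 K

Per-layer cylindrical resistances, series-summed:
R_inner film = 1/(h_i·2πr₁L) = 1/(1480×2π×0.018×1) = 0.005974 K/W
R_cast iron pipe wall = ln(28/18)/(2π×58×1) = 0.001212 K/W
R_cellular glass = ln(51/28)/(2π×0.0432×1) = 2.209 K/W
R_outer film = 1/(h_o·2πr_oL) = 1/(5.6×2π×0.051×1) = 0.5573 K/W
R_total = 2.774 K/W
Q = ΔT/R_total = 213/2.774
Q = 76.8 W/m
T_interface = T_inner + Q·ΣR(inner→interface) = 85 + 76.8×2.216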